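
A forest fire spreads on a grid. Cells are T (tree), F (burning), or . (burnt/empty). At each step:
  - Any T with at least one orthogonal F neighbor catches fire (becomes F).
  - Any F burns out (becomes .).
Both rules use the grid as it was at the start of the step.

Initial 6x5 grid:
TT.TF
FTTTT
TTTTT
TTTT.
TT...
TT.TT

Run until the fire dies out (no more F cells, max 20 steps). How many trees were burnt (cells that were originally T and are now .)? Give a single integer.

Step 1: +5 fires, +2 burnt (F count now 5)
Step 2: +6 fires, +5 burnt (F count now 6)
Step 3: +4 fires, +6 burnt (F count now 4)
Step 4: +4 fires, +4 burnt (F count now 4)
Step 5: +1 fires, +4 burnt (F count now 1)
Step 6: +0 fires, +1 burnt (F count now 0)
Fire out after step 6
Initially T: 22, now '.': 28
Total burnt (originally-T cells now '.'): 20

Answer: 20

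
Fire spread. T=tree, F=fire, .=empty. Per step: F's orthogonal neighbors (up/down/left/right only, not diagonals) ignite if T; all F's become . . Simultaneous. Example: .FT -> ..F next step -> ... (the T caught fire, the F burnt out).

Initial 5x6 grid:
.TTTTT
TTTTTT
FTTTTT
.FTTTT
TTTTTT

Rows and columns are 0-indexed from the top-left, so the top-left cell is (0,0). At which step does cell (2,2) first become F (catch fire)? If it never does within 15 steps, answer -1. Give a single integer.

Step 1: cell (2,2)='T' (+4 fires, +2 burnt)
Step 2: cell (2,2)='F' (+5 fires, +4 burnt)
  -> target ignites at step 2
Step 3: cell (2,2)='.' (+5 fires, +5 burnt)
Step 4: cell (2,2)='.' (+5 fires, +5 burnt)
Step 5: cell (2,2)='.' (+4 fires, +5 burnt)
Step 6: cell (2,2)='.' (+2 fires, +4 burnt)
Step 7: cell (2,2)='.' (+1 fires, +2 burnt)
Step 8: cell (2,2)='.' (+0 fires, +1 burnt)
  fire out at step 8

2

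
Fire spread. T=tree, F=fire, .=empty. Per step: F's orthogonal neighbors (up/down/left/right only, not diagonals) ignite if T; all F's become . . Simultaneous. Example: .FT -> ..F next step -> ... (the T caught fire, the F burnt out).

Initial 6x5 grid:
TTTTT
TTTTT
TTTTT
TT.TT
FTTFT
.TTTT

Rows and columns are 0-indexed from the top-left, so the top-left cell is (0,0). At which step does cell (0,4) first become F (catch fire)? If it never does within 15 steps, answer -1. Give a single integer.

Step 1: cell (0,4)='T' (+6 fires, +2 burnt)
Step 2: cell (0,4)='T' (+7 fires, +6 burnt)
Step 3: cell (0,4)='T' (+5 fires, +7 burnt)
Step 4: cell (0,4)='T' (+5 fires, +5 burnt)
Step 5: cell (0,4)='F' (+3 fires, +5 burnt)
  -> target ignites at step 5
Step 6: cell (0,4)='.' (+0 fires, +3 burnt)
  fire out at step 6

5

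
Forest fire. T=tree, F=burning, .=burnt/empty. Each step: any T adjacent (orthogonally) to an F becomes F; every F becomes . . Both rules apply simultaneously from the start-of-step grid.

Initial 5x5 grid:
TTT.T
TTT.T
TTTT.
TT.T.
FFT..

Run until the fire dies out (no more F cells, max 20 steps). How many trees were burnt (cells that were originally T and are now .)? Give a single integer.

Step 1: +3 fires, +2 burnt (F count now 3)
Step 2: +2 fires, +3 burnt (F count now 2)
Step 3: +3 fires, +2 burnt (F count now 3)
Step 4: +4 fires, +3 burnt (F count now 4)
Step 5: +2 fires, +4 burnt (F count now 2)
Step 6: +0 fires, +2 burnt (F count now 0)
Fire out after step 6
Initially T: 16, now '.': 23
Total burnt (originally-T cells now '.'): 14

Answer: 14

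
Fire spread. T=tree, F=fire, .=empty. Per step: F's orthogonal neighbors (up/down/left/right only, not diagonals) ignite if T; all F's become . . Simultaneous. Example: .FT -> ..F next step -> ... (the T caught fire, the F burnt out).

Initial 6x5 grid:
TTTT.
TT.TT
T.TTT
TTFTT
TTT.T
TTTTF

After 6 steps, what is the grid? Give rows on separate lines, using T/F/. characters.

Step 1: 6 trees catch fire, 2 burn out
  TTTT.
  TT.TT
  T.FTT
  TF.FT
  TTF.F
  TTTF.
Step 2: 5 trees catch fire, 6 burn out
  TTTT.
  TT.TT
  T..FT
  F...F
  TF...
  TTF..
Step 3: 5 trees catch fire, 5 burn out
  TTTT.
  TT.FT
  F...F
  .....
  F....
  TF...
Step 4: 4 trees catch fire, 5 burn out
  TTTF.
  FT..F
  .....
  .....
  .....
  F....
Step 5: 3 trees catch fire, 4 burn out
  FTF..
  .F...
  .....
  .....
  .....
  .....
Step 6: 1 trees catch fire, 3 burn out
  .F...
  .....
  .....
  .....
  .....
  .....

.F...
.....
.....
.....
.....
.....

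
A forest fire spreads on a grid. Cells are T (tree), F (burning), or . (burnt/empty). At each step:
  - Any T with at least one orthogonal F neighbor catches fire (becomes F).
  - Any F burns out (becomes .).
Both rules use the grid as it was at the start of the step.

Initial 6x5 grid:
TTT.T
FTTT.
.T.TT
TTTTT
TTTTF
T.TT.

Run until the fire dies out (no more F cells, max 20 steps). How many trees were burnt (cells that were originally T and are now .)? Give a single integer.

Answer: 21

Derivation:
Step 1: +4 fires, +2 burnt (F count now 4)
Step 2: +7 fires, +4 burnt (F count now 7)
Step 3: +7 fires, +7 burnt (F count now 7)
Step 4: +2 fires, +7 burnt (F count now 2)
Step 5: +1 fires, +2 burnt (F count now 1)
Step 6: +0 fires, +1 burnt (F count now 0)
Fire out after step 6
Initially T: 22, now '.': 29
Total burnt (originally-T cells now '.'): 21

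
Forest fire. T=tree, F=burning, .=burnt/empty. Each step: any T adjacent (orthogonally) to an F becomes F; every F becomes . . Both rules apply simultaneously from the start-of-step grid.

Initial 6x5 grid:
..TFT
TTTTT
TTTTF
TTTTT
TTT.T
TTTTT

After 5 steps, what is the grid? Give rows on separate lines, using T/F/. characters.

Step 1: 6 trees catch fire, 2 burn out
  ..F.F
  TTTFF
  TTTF.
  TTTTF
  TTT.T
  TTTTT
Step 2: 4 trees catch fire, 6 burn out
  .....
  TTF..
  TTF..
  TTTF.
  TTT.F
  TTTTT
Step 3: 4 trees catch fire, 4 burn out
  .....
  TF...
  TF...
  TTF..
  TTT..
  TTTTF
Step 4: 5 trees catch fire, 4 burn out
  .....
  F....
  F....
  TF...
  TTF..
  TTTF.
Step 5: 3 trees catch fire, 5 burn out
  .....
  .....
  .....
  F....
  TF...
  TTF..

.....
.....
.....
F....
TF...
TTF..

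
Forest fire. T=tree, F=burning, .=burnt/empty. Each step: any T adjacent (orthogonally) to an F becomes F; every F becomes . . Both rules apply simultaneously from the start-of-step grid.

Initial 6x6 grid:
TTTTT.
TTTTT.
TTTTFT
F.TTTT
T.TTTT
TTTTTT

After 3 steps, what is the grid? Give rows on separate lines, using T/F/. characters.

Step 1: 6 trees catch fire, 2 burn out
  TTTTT.
  TTTTF.
  FTTF.F
  ..TTFT
  F.TTTT
  TTTTTT
Step 2: 9 trees catch fire, 6 burn out
  TTTTF.
  FTTF..
  .FF...
  ..TF.F
  ..TTFT
  FTTTTT
Step 3: 9 trees catch fire, 9 burn out
  FTTF..
  .FF...
  ......
  ..F...
  ..TF.F
  .FTTFT

FTTF..
.FF...
......
..F...
..TF.F
.FTTFT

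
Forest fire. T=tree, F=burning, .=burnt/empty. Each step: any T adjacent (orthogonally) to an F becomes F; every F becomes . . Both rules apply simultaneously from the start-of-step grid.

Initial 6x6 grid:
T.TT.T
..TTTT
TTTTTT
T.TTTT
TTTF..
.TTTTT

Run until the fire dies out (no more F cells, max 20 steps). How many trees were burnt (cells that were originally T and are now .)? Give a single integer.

Answer: 26

Derivation:
Step 1: +3 fires, +1 burnt (F count now 3)
Step 2: +6 fires, +3 burnt (F count now 6)
Step 3: +7 fires, +6 burnt (F count now 7)
Step 4: +6 fires, +7 burnt (F count now 6)
Step 5: +3 fires, +6 burnt (F count now 3)
Step 6: +1 fires, +3 burnt (F count now 1)
Step 7: +0 fires, +1 burnt (F count now 0)
Fire out after step 7
Initially T: 27, now '.': 35
Total burnt (originally-T cells now '.'): 26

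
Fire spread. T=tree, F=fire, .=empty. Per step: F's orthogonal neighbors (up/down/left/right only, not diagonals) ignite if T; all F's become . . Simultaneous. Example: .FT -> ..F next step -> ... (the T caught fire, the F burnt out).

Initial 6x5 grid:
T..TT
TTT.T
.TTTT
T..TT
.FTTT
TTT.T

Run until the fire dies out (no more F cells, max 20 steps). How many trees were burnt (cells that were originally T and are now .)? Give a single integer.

Step 1: +2 fires, +1 burnt (F count now 2)
Step 2: +3 fires, +2 burnt (F count now 3)
Step 3: +2 fires, +3 burnt (F count now 2)
Step 4: +3 fires, +2 burnt (F count now 3)
Step 5: +2 fires, +3 burnt (F count now 2)
Step 6: +3 fires, +2 burnt (F count now 3)
Step 7: +2 fires, +3 burnt (F count now 2)
Step 8: +2 fires, +2 burnt (F count now 2)
Step 9: +1 fires, +2 burnt (F count now 1)
Step 10: +0 fires, +1 burnt (F count now 0)
Fire out after step 10
Initially T: 21, now '.': 29
Total burnt (originally-T cells now '.'): 20

Answer: 20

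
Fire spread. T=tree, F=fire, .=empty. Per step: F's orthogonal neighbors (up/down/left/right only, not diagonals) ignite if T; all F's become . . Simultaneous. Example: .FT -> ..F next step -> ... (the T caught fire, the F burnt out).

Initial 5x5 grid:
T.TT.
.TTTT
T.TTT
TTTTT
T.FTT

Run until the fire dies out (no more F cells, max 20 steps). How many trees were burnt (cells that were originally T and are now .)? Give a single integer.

Answer: 18

Derivation:
Step 1: +2 fires, +1 burnt (F count now 2)
Step 2: +4 fires, +2 burnt (F count now 4)
Step 3: +4 fires, +4 burnt (F count now 4)
Step 4: +6 fires, +4 burnt (F count now 6)
Step 5: +2 fires, +6 burnt (F count now 2)
Step 6: +0 fires, +2 burnt (F count now 0)
Fire out after step 6
Initially T: 19, now '.': 24
Total burnt (originally-T cells now '.'): 18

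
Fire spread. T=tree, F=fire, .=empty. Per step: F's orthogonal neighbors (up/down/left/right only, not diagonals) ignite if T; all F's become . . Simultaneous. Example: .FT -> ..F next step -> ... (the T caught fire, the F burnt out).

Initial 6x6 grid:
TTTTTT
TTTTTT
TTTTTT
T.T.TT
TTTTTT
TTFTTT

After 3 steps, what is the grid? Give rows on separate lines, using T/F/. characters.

Step 1: 3 trees catch fire, 1 burn out
  TTTTTT
  TTTTTT
  TTTTTT
  T.T.TT
  TTFTTT
  TF.FTT
Step 2: 5 trees catch fire, 3 burn out
  TTTTTT
  TTTTTT
  TTTTTT
  T.F.TT
  TF.FTT
  F...FT
Step 3: 4 trees catch fire, 5 burn out
  TTTTTT
  TTTTTT
  TTFTTT
  T...TT
  F...FT
  .....F

TTTTTT
TTTTTT
TTFTTT
T...TT
F...FT
.....F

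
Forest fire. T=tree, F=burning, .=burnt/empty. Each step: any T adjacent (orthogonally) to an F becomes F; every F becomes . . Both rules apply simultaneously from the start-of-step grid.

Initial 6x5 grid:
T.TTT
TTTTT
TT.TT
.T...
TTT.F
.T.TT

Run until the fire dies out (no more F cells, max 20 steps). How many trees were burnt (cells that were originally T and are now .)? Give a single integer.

Answer: 2

Derivation:
Step 1: +1 fires, +1 burnt (F count now 1)
Step 2: +1 fires, +1 burnt (F count now 1)
Step 3: +0 fires, +1 burnt (F count now 0)
Fire out after step 3
Initially T: 20, now '.': 12
Total burnt (originally-T cells now '.'): 2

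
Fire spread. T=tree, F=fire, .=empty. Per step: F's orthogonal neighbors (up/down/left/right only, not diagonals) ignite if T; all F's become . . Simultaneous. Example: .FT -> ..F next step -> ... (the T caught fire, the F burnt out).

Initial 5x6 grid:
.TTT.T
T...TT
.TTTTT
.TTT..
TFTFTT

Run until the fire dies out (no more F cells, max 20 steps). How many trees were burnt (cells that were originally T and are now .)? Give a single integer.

Answer: 15

Derivation:
Step 1: +5 fires, +2 burnt (F count now 5)
Step 2: +4 fires, +5 burnt (F count now 4)
Step 3: +2 fires, +4 burnt (F count now 2)
Step 4: +2 fires, +2 burnt (F count now 2)
Step 5: +1 fires, +2 burnt (F count now 1)
Step 6: +1 fires, +1 burnt (F count now 1)
Step 7: +0 fires, +1 burnt (F count now 0)
Fire out after step 7
Initially T: 19, now '.': 26
Total burnt (originally-T cells now '.'): 15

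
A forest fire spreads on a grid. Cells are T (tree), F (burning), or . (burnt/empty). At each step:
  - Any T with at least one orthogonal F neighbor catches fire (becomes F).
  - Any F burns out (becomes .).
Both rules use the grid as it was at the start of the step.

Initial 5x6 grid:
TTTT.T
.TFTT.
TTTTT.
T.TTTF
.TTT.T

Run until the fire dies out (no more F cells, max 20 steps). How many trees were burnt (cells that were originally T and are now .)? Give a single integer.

Step 1: +6 fires, +2 burnt (F count now 6)
Step 2: +8 fires, +6 burnt (F count now 8)
Step 3: +4 fires, +8 burnt (F count now 4)
Step 4: +2 fires, +4 burnt (F count now 2)
Step 5: +0 fires, +2 burnt (F count now 0)
Fire out after step 5
Initially T: 21, now '.': 29
Total burnt (originally-T cells now '.'): 20

Answer: 20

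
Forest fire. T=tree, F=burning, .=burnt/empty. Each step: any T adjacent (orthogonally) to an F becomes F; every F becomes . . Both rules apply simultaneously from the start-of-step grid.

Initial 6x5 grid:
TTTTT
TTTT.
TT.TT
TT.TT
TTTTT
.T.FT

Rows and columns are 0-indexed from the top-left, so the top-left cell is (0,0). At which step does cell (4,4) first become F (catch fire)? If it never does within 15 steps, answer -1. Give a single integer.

Step 1: cell (4,4)='T' (+2 fires, +1 burnt)
Step 2: cell (4,4)='F' (+3 fires, +2 burnt)
  -> target ignites at step 2
Step 3: cell (4,4)='.' (+3 fires, +3 burnt)
Step 4: cell (4,4)='.' (+5 fires, +3 burnt)
Step 5: cell (4,4)='.' (+4 fires, +5 burnt)
Step 6: cell (4,4)='.' (+4 fires, +4 burnt)
Step 7: cell (4,4)='.' (+2 fires, +4 burnt)
Step 8: cell (4,4)='.' (+1 fires, +2 burnt)
Step 9: cell (4,4)='.' (+0 fires, +1 burnt)
  fire out at step 9

2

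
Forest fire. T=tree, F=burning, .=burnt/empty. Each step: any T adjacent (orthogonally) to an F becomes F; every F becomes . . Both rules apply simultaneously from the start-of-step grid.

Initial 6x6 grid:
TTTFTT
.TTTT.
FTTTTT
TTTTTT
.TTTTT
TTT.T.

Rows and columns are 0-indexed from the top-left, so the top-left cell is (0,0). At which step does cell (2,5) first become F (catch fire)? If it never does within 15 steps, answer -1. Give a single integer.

Step 1: cell (2,5)='T' (+5 fires, +2 burnt)
Step 2: cell (2,5)='T' (+8 fires, +5 burnt)
Step 3: cell (2,5)='T' (+5 fires, +8 burnt)
Step 4: cell (2,5)='F' (+5 fires, +5 burnt)
  -> target ignites at step 4
Step 5: cell (2,5)='.' (+4 fires, +5 burnt)
Step 6: cell (2,5)='.' (+2 fires, +4 burnt)
Step 7: cell (2,5)='.' (+0 fires, +2 burnt)
  fire out at step 7

4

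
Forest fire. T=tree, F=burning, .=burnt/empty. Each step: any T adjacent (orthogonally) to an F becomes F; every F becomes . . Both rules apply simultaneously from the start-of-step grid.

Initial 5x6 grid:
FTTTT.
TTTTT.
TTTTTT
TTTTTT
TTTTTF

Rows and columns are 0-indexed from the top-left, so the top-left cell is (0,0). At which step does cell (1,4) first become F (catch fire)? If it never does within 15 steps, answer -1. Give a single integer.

Step 1: cell (1,4)='T' (+4 fires, +2 burnt)
Step 2: cell (1,4)='T' (+6 fires, +4 burnt)
Step 3: cell (1,4)='T' (+7 fires, +6 burnt)
Step 4: cell (1,4)='F' (+9 fires, +7 burnt)
  -> target ignites at step 4
Step 5: cell (1,4)='.' (+0 fires, +9 burnt)
  fire out at step 5

4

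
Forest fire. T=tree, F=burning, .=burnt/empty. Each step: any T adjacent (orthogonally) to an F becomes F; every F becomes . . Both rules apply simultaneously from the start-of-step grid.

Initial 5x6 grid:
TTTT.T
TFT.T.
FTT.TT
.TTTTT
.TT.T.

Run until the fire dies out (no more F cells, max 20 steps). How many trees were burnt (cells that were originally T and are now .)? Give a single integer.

Step 1: +4 fires, +2 burnt (F count now 4)
Step 2: +4 fires, +4 burnt (F count now 4)
Step 3: +3 fires, +4 burnt (F count now 3)
Step 4: +2 fires, +3 burnt (F count now 2)
Step 5: +1 fires, +2 burnt (F count now 1)
Step 6: +3 fires, +1 burnt (F count now 3)
Step 7: +2 fires, +3 burnt (F count now 2)
Step 8: +0 fires, +2 burnt (F count now 0)
Fire out after step 8
Initially T: 20, now '.': 29
Total burnt (originally-T cells now '.'): 19

Answer: 19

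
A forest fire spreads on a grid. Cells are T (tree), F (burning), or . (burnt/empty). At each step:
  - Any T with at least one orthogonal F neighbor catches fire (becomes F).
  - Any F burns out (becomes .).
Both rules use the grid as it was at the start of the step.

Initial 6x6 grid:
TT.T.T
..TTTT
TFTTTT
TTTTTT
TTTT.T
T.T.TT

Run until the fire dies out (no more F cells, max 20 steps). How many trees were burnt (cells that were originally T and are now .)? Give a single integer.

Step 1: +3 fires, +1 burnt (F count now 3)
Step 2: +5 fires, +3 burnt (F count now 5)
Step 3: +5 fires, +5 burnt (F count now 5)
Step 4: +7 fires, +5 burnt (F count now 7)
Step 5: +2 fires, +7 burnt (F count now 2)
Step 6: +2 fires, +2 burnt (F count now 2)
Step 7: +1 fires, +2 burnt (F count now 1)
Step 8: +1 fires, +1 burnt (F count now 1)
Step 9: +0 fires, +1 burnt (F count now 0)
Fire out after step 9
Initially T: 28, now '.': 34
Total burnt (originally-T cells now '.'): 26

Answer: 26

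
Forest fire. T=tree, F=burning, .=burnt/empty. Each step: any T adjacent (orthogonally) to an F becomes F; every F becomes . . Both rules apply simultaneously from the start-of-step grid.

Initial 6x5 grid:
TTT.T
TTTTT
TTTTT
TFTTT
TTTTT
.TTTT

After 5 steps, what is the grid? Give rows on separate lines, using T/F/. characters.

Step 1: 4 trees catch fire, 1 burn out
  TTT.T
  TTTTT
  TFTTT
  F.FTT
  TFTTT
  .TTTT
Step 2: 7 trees catch fire, 4 burn out
  TTT.T
  TFTTT
  F.FTT
  ...FT
  F.FTT
  .FTTT
Step 3: 7 trees catch fire, 7 burn out
  TFT.T
  F.FTT
  ...FT
  ....F
  ...FT
  ..FTT
Step 4: 6 trees catch fire, 7 burn out
  F.F.T
  ...FT
  ....F
  .....
  ....F
  ...FT
Step 5: 2 trees catch fire, 6 burn out
  ....T
  ....F
  .....
  .....
  .....
  ....F

....T
....F
.....
.....
.....
....F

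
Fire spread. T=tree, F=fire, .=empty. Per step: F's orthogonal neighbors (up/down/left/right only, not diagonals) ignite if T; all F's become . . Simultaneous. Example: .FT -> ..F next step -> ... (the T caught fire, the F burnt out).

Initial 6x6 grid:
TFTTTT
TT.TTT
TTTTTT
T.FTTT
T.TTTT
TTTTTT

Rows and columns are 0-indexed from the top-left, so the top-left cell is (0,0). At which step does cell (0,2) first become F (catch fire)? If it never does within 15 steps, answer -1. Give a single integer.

Step 1: cell (0,2)='F' (+6 fires, +2 burnt)
  -> target ignites at step 1
Step 2: cell (0,2)='.' (+7 fires, +6 burnt)
Step 3: cell (0,2)='.' (+8 fires, +7 burnt)
Step 4: cell (0,2)='.' (+7 fires, +8 burnt)
Step 5: cell (0,2)='.' (+3 fires, +7 burnt)
Step 6: cell (0,2)='.' (+0 fires, +3 burnt)
  fire out at step 6

1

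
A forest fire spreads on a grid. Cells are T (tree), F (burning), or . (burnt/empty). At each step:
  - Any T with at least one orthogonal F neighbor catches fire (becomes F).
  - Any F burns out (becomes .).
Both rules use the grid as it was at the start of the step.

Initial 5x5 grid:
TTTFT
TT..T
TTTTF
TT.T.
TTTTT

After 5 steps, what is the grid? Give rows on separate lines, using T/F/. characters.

Step 1: 4 trees catch fire, 2 burn out
  TTF.F
  TT..F
  TTTF.
  TT.T.
  TTTTT
Step 2: 3 trees catch fire, 4 burn out
  TF...
  TT...
  TTF..
  TT.F.
  TTTTT
Step 3: 4 trees catch fire, 3 burn out
  F....
  TF...
  TF...
  TT...
  TTTFT
Step 4: 5 trees catch fire, 4 burn out
  .....
  F....
  F....
  TF...
  TTF.F
Step 5: 2 trees catch fire, 5 burn out
  .....
  .....
  .....
  F....
  TF...

.....
.....
.....
F....
TF...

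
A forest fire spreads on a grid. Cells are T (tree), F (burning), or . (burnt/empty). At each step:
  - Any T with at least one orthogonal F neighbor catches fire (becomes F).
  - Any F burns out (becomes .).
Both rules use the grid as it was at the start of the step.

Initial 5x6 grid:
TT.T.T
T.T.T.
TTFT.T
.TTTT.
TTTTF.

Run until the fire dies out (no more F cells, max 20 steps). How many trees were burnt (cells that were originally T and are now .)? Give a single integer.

Step 1: +6 fires, +2 burnt (F count now 6)
Step 2: +4 fires, +6 burnt (F count now 4)
Step 3: +2 fires, +4 burnt (F count now 2)
Step 4: +2 fires, +2 burnt (F count now 2)
Step 5: +1 fires, +2 burnt (F count now 1)
Step 6: +0 fires, +1 burnt (F count now 0)
Fire out after step 6
Initially T: 19, now '.': 26
Total burnt (originally-T cells now '.'): 15

Answer: 15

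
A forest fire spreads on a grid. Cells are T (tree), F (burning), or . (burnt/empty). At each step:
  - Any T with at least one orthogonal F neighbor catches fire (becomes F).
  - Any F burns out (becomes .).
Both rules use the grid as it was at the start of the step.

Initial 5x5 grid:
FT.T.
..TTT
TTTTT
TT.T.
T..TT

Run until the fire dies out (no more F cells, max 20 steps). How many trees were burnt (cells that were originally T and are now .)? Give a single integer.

Step 1: +1 fires, +1 burnt (F count now 1)
Step 2: +0 fires, +1 burnt (F count now 0)
Fire out after step 2
Initially T: 16, now '.': 10
Total burnt (originally-T cells now '.'): 1

Answer: 1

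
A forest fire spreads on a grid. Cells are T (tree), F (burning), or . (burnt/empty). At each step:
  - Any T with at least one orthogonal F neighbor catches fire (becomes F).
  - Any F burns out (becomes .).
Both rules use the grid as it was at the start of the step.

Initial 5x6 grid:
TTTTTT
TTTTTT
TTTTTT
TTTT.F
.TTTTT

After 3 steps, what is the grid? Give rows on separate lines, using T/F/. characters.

Step 1: 2 trees catch fire, 1 burn out
  TTTTTT
  TTTTTT
  TTTTTF
  TTTT..
  .TTTTF
Step 2: 3 trees catch fire, 2 burn out
  TTTTTT
  TTTTTF
  TTTTF.
  TTTT..
  .TTTF.
Step 3: 4 trees catch fire, 3 burn out
  TTTTTF
  TTTTF.
  TTTF..
  TTTT..
  .TTF..

TTTTTF
TTTTF.
TTTF..
TTTT..
.TTF..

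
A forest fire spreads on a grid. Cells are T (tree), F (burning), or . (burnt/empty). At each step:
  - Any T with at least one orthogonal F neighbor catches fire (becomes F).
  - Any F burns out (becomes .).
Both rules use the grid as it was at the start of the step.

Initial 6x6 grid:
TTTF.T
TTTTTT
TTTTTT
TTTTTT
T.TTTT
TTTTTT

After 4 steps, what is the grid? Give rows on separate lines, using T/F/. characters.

Step 1: 2 trees catch fire, 1 burn out
  TTF..T
  TTTFTT
  TTTTTT
  TTTTTT
  T.TTTT
  TTTTTT
Step 2: 4 trees catch fire, 2 burn out
  TF...T
  TTF.FT
  TTTFTT
  TTTTTT
  T.TTTT
  TTTTTT
Step 3: 6 trees catch fire, 4 burn out
  F....T
  TF...F
  TTF.FT
  TTTFTT
  T.TTTT
  TTTTTT
Step 4: 7 trees catch fire, 6 burn out
  .....F
  F.....
  TF...F
  TTF.FT
  T.TFTT
  TTTTTT

.....F
F.....
TF...F
TTF.FT
T.TFTT
TTTTTT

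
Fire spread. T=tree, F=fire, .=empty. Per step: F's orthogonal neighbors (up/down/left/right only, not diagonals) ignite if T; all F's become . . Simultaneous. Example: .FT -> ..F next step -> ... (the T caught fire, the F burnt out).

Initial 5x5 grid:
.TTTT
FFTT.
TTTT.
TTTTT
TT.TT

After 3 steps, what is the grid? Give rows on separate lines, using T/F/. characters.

Step 1: 4 trees catch fire, 2 burn out
  .FTTT
  ..FT.
  FFTT.
  TTTTT
  TT.TT
Step 2: 5 trees catch fire, 4 burn out
  ..FTT
  ...F.
  ..FT.
  FFTTT
  TT.TT
Step 3: 5 trees catch fire, 5 burn out
  ...FT
  .....
  ...F.
  ..FTT
  FF.TT

...FT
.....
...F.
..FTT
FF.TT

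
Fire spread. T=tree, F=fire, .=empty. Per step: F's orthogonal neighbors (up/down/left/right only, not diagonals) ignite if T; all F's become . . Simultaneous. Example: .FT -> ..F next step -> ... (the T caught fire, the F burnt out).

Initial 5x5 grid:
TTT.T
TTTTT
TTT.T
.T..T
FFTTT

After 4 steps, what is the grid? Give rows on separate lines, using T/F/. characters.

Step 1: 2 trees catch fire, 2 burn out
  TTT.T
  TTTTT
  TTT.T
  .F..T
  ..FTT
Step 2: 2 trees catch fire, 2 burn out
  TTT.T
  TTTTT
  TFT.T
  ....T
  ...FT
Step 3: 4 trees catch fire, 2 burn out
  TTT.T
  TFTTT
  F.F.T
  ....T
  ....F
Step 4: 4 trees catch fire, 4 burn out
  TFT.T
  F.FTT
  ....T
  ....F
  .....

TFT.T
F.FTT
....T
....F
.....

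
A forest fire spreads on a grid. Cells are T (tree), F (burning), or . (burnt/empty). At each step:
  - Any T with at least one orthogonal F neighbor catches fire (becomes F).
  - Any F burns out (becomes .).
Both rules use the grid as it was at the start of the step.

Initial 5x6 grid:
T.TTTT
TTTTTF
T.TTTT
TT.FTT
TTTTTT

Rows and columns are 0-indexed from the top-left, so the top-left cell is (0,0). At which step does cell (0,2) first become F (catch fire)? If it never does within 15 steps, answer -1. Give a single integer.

Step 1: cell (0,2)='T' (+6 fires, +2 burnt)
Step 2: cell (0,2)='T' (+7 fires, +6 burnt)
Step 3: cell (0,2)='T' (+4 fires, +7 burnt)
Step 4: cell (0,2)='F' (+4 fires, +4 burnt)
  -> target ignites at step 4
Step 5: cell (0,2)='.' (+2 fires, +4 burnt)
Step 6: cell (0,2)='.' (+2 fires, +2 burnt)
Step 7: cell (0,2)='.' (+0 fires, +2 burnt)
  fire out at step 7

4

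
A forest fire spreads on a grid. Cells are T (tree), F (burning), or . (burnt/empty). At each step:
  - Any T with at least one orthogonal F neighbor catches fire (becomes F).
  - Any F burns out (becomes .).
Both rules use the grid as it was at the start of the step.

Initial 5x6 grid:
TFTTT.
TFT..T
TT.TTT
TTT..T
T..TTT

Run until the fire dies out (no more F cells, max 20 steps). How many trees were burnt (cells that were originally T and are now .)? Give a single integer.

Step 1: +5 fires, +2 burnt (F count now 5)
Step 2: +3 fires, +5 burnt (F count now 3)
Step 3: +3 fires, +3 burnt (F count now 3)
Step 4: +1 fires, +3 burnt (F count now 1)
Step 5: +0 fires, +1 burnt (F count now 0)
Fire out after step 5
Initially T: 20, now '.': 22
Total burnt (originally-T cells now '.'): 12

Answer: 12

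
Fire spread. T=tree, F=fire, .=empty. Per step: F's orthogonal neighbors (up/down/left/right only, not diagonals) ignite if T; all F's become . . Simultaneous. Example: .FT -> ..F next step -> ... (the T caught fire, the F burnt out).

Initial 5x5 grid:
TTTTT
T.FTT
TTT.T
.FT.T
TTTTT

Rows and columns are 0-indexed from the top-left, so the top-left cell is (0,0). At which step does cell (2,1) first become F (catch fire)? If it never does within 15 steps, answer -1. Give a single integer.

Step 1: cell (2,1)='F' (+6 fires, +2 burnt)
  -> target ignites at step 1
Step 2: cell (2,1)='.' (+6 fires, +6 burnt)
Step 3: cell (2,1)='.' (+5 fires, +6 burnt)
Step 4: cell (2,1)='.' (+2 fires, +5 burnt)
Step 5: cell (2,1)='.' (+0 fires, +2 burnt)
  fire out at step 5

1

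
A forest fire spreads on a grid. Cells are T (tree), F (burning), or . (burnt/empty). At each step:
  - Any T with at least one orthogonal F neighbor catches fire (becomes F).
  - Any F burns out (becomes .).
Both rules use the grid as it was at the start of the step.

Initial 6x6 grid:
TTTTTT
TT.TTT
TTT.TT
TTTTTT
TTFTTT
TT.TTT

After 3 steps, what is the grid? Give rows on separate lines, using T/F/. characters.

Step 1: 3 trees catch fire, 1 burn out
  TTTTTT
  TT.TTT
  TTT.TT
  TTFTTT
  TF.FTT
  TT.TTT
Step 2: 7 trees catch fire, 3 burn out
  TTTTTT
  TT.TTT
  TTF.TT
  TF.FTT
  F...FT
  TF.FTT
Step 3: 6 trees catch fire, 7 burn out
  TTTTTT
  TT.TTT
  TF..TT
  F...FT
  .....F
  F...FT

TTTTTT
TT.TTT
TF..TT
F...FT
.....F
F...FT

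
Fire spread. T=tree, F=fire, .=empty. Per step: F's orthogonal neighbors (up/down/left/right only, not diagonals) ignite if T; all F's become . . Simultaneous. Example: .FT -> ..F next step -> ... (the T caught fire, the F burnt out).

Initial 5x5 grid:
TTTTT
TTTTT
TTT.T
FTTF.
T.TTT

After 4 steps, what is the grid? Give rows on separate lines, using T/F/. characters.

Step 1: 5 trees catch fire, 2 burn out
  TTTTT
  TTTTT
  FTT.T
  .FF..
  F.TFT
Step 2: 5 trees catch fire, 5 burn out
  TTTTT
  FTTTT
  .FF.T
  .....
  ..F.F
Step 3: 3 trees catch fire, 5 burn out
  FTTTT
  .FFTT
  ....T
  .....
  .....
Step 4: 3 trees catch fire, 3 burn out
  .FFTT
  ...FT
  ....T
  .....
  .....

.FFTT
...FT
....T
.....
.....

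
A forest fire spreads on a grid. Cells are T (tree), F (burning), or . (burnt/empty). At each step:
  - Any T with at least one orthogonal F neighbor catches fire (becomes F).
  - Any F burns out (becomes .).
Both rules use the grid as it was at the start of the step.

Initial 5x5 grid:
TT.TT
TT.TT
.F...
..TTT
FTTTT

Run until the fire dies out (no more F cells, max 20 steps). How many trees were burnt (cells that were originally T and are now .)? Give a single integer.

Answer: 11

Derivation:
Step 1: +2 fires, +2 burnt (F count now 2)
Step 2: +3 fires, +2 burnt (F count now 3)
Step 3: +3 fires, +3 burnt (F count now 3)
Step 4: +2 fires, +3 burnt (F count now 2)
Step 5: +1 fires, +2 burnt (F count now 1)
Step 6: +0 fires, +1 burnt (F count now 0)
Fire out after step 6
Initially T: 15, now '.': 21
Total burnt (originally-T cells now '.'): 11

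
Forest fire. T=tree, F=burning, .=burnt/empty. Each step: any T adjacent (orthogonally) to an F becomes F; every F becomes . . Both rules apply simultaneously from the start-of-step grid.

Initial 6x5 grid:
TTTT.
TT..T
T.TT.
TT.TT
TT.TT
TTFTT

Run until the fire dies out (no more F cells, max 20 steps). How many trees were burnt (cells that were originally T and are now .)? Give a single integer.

Step 1: +2 fires, +1 burnt (F count now 2)
Step 2: +4 fires, +2 burnt (F count now 4)
Step 3: +4 fires, +4 burnt (F count now 4)
Step 4: +3 fires, +4 burnt (F count now 3)
Step 5: +2 fires, +3 burnt (F count now 2)
Step 6: +1 fires, +2 burnt (F count now 1)
Step 7: +2 fires, +1 burnt (F count now 2)
Step 8: +1 fires, +2 burnt (F count now 1)
Step 9: +1 fires, +1 burnt (F count now 1)
Step 10: +1 fires, +1 burnt (F count now 1)
Step 11: +0 fires, +1 burnt (F count now 0)
Fire out after step 11
Initially T: 22, now '.': 29
Total burnt (originally-T cells now '.'): 21

Answer: 21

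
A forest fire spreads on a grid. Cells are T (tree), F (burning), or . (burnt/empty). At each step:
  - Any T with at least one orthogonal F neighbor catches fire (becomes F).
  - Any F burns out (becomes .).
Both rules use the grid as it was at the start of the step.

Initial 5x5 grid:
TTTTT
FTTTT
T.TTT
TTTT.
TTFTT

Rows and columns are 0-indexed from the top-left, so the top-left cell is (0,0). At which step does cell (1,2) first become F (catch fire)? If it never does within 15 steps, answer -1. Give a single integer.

Step 1: cell (1,2)='T' (+6 fires, +2 burnt)
Step 2: cell (1,2)='F' (+8 fires, +6 burnt)
  -> target ignites at step 2
Step 3: cell (1,2)='.' (+3 fires, +8 burnt)
Step 4: cell (1,2)='.' (+3 fires, +3 burnt)
Step 5: cell (1,2)='.' (+1 fires, +3 burnt)
Step 6: cell (1,2)='.' (+0 fires, +1 burnt)
  fire out at step 6

2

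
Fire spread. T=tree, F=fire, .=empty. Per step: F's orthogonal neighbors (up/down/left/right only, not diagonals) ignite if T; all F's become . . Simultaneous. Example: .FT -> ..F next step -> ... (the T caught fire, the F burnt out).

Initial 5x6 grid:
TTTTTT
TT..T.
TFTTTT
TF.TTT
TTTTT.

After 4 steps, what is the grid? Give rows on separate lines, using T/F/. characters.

Step 1: 5 trees catch fire, 2 burn out
  TTTTTT
  TF..T.
  F.FTTT
  F..TTT
  TFTTT.
Step 2: 5 trees catch fire, 5 burn out
  TFTTTT
  F...T.
  ...FTT
  ...TTT
  F.FTT.
Step 3: 5 trees catch fire, 5 burn out
  F.FTTT
  ....T.
  ....FT
  ...FTT
  ...FT.
Step 4: 5 trees catch fire, 5 burn out
  ...FTT
  ....F.
  .....F
  ....FT
  ....F.

...FTT
....F.
.....F
....FT
....F.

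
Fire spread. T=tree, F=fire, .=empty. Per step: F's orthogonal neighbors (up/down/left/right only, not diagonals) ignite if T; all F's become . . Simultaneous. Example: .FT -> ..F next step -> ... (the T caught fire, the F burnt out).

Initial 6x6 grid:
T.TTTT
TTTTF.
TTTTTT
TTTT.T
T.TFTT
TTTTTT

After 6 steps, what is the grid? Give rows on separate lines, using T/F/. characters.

Step 1: 7 trees catch fire, 2 burn out
  T.TTFT
  TTTF..
  TTTTFT
  TTTF.T
  T.F.FT
  TTTFTT
Step 2: 9 trees catch fire, 7 burn out
  T.TF.F
  TTF...
  TTTF.F
  TTF..T
  T....F
  TTF.FT
Step 3: 7 trees catch fire, 9 burn out
  T.F...
  TF....
  TTF...
  TF...F
  T.....
  TF...F
Step 4: 4 trees catch fire, 7 burn out
  T.....
  F.....
  TF....
  F.....
  T.....
  F.....
Step 5: 3 trees catch fire, 4 burn out
  F.....
  ......
  F.....
  ......
  F.....
  ......
Step 6: 0 trees catch fire, 3 burn out
  ......
  ......
  ......
  ......
  ......
  ......

......
......
......
......
......
......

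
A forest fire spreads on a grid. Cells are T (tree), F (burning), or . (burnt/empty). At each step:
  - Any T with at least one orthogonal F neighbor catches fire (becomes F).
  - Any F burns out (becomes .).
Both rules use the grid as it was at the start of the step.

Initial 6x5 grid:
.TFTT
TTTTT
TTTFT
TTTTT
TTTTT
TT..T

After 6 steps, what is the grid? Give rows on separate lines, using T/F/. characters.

Step 1: 7 trees catch fire, 2 burn out
  .F.FT
  TTFFT
  TTF.F
  TTTFT
  TTTTT
  TT..T
Step 2: 7 trees catch fire, 7 burn out
  ....F
  TF..F
  TF...
  TTF.F
  TTTFT
  TT..T
Step 3: 5 trees catch fire, 7 burn out
  .....
  F....
  F....
  TF...
  TTF.F
  TT..T
Step 4: 3 trees catch fire, 5 burn out
  .....
  .....
  .....
  F....
  TF...
  TT..F
Step 5: 2 trees catch fire, 3 burn out
  .....
  .....
  .....
  .....
  F....
  TF...
Step 6: 1 trees catch fire, 2 burn out
  .....
  .....
  .....
  .....
  .....
  F....

.....
.....
.....
.....
.....
F....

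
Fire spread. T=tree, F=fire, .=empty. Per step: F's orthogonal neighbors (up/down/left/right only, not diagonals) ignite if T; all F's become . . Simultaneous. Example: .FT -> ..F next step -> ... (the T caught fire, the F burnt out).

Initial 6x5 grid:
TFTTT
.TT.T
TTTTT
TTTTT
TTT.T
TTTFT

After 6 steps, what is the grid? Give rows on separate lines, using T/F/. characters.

Step 1: 5 trees catch fire, 2 burn out
  F.FTT
  .FT.T
  TTTTT
  TTTTT
  TTT.T
  TTF.F
Step 2: 6 trees catch fire, 5 burn out
  ...FT
  ..F.T
  TFTTT
  TTTTT
  TTF.F
  TF...
Step 3: 8 trees catch fire, 6 burn out
  ....F
  ....T
  F.FTT
  TFFTF
  TF...
  F....
Step 4: 6 trees catch fire, 8 burn out
  .....
  ....F
  ...FF
  F..F.
  F....
  .....
Step 5: 0 trees catch fire, 6 burn out
  .....
  .....
  .....
  .....
  .....
  .....
Step 6: 0 trees catch fire, 0 burn out
  .....
  .....
  .....
  .....
  .....
  .....

.....
.....
.....
.....
.....
.....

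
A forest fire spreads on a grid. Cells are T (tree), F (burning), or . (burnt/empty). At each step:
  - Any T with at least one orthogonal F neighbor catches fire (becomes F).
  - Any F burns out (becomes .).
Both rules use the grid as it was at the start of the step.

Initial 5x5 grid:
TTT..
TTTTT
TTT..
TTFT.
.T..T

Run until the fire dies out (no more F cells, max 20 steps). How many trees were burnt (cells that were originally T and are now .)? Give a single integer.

Answer: 15

Derivation:
Step 1: +3 fires, +1 burnt (F count now 3)
Step 2: +4 fires, +3 burnt (F count now 4)
Step 3: +4 fires, +4 burnt (F count now 4)
Step 4: +3 fires, +4 burnt (F count now 3)
Step 5: +1 fires, +3 burnt (F count now 1)
Step 6: +0 fires, +1 burnt (F count now 0)
Fire out after step 6
Initially T: 16, now '.': 24
Total burnt (originally-T cells now '.'): 15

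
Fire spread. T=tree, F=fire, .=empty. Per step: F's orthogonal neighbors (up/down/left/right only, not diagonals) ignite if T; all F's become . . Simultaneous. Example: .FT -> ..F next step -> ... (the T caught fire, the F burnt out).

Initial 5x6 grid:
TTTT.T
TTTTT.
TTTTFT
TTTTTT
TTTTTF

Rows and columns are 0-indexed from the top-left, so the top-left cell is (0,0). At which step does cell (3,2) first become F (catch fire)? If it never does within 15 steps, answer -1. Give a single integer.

Step 1: cell (3,2)='T' (+6 fires, +2 burnt)
Step 2: cell (3,2)='T' (+4 fires, +6 burnt)
Step 3: cell (3,2)='F' (+5 fires, +4 burnt)
  -> target ignites at step 3
Step 4: cell (3,2)='.' (+5 fires, +5 burnt)
Step 5: cell (3,2)='.' (+4 fires, +5 burnt)
Step 6: cell (3,2)='.' (+1 fires, +4 burnt)
Step 7: cell (3,2)='.' (+0 fires, +1 burnt)
  fire out at step 7

3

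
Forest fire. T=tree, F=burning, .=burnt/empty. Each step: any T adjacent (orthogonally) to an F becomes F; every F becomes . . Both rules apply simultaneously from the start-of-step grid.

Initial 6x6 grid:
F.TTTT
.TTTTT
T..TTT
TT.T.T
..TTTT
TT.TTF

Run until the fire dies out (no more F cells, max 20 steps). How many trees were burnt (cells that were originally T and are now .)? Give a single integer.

Answer: 20

Derivation:
Step 1: +2 fires, +2 burnt (F count now 2)
Step 2: +3 fires, +2 burnt (F count now 3)
Step 3: +2 fires, +3 burnt (F count now 2)
Step 4: +4 fires, +2 burnt (F count now 4)
Step 5: +3 fires, +4 burnt (F count now 3)
Step 6: +2 fires, +3 burnt (F count now 2)
Step 7: +2 fires, +2 burnt (F count now 2)
Step 8: +2 fires, +2 burnt (F count now 2)
Step 9: +0 fires, +2 burnt (F count now 0)
Fire out after step 9
Initially T: 25, now '.': 31
Total burnt (originally-T cells now '.'): 20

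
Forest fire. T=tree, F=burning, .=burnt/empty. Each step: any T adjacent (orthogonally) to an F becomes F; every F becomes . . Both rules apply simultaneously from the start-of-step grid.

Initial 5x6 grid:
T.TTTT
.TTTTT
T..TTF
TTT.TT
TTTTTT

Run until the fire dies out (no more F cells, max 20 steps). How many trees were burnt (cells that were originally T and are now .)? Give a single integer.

Answer: 23

Derivation:
Step 1: +3 fires, +1 burnt (F count now 3)
Step 2: +5 fires, +3 burnt (F count now 5)
Step 3: +3 fires, +5 burnt (F count now 3)
Step 4: +3 fires, +3 burnt (F count now 3)
Step 5: +3 fires, +3 burnt (F count now 3)
Step 6: +2 fires, +3 burnt (F count now 2)
Step 7: +2 fires, +2 burnt (F count now 2)
Step 8: +1 fires, +2 burnt (F count now 1)
Step 9: +1 fires, +1 burnt (F count now 1)
Step 10: +0 fires, +1 burnt (F count now 0)
Fire out after step 10
Initially T: 24, now '.': 29
Total burnt (originally-T cells now '.'): 23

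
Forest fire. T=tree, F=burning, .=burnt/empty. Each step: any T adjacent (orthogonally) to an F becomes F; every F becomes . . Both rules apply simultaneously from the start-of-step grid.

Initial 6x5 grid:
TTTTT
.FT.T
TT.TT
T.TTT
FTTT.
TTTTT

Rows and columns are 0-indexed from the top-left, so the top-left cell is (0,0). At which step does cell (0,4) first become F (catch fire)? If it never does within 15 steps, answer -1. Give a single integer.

Step 1: cell (0,4)='T' (+6 fires, +2 burnt)
Step 2: cell (0,4)='T' (+5 fires, +6 burnt)
Step 3: cell (0,4)='T' (+4 fires, +5 burnt)
Step 4: cell (0,4)='F' (+3 fires, +4 burnt)
  -> target ignites at step 4
Step 5: cell (0,4)='.' (+4 fires, +3 burnt)
Step 6: cell (0,4)='.' (+1 fires, +4 burnt)
Step 7: cell (0,4)='.' (+0 fires, +1 burnt)
  fire out at step 7

4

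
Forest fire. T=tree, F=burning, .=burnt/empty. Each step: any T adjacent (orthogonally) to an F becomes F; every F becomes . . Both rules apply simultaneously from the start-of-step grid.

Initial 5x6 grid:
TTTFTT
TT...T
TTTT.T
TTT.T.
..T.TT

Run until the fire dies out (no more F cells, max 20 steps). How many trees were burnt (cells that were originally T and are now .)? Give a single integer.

Answer: 17

Derivation:
Step 1: +2 fires, +1 burnt (F count now 2)
Step 2: +2 fires, +2 burnt (F count now 2)
Step 3: +3 fires, +2 burnt (F count now 3)
Step 4: +3 fires, +3 burnt (F count now 3)
Step 5: +3 fires, +3 burnt (F count now 3)
Step 6: +3 fires, +3 burnt (F count now 3)
Step 7: +1 fires, +3 burnt (F count now 1)
Step 8: +0 fires, +1 burnt (F count now 0)
Fire out after step 8
Initially T: 20, now '.': 27
Total burnt (originally-T cells now '.'): 17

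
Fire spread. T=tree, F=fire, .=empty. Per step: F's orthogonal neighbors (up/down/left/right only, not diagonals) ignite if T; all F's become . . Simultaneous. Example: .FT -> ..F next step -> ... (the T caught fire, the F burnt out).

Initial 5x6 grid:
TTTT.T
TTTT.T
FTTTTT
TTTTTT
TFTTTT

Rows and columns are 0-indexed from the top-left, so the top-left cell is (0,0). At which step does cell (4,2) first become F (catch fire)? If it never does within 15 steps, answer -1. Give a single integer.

Step 1: cell (4,2)='F' (+6 fires, +2 burnt)
  -> target ignites at step 1
Step 2: cell (4,2)='.' (+5 fires, +6 burnt)
Step 3: cell (4,2)='.' (+5 fires, +5 burnt)
Step 4: cell (4,2)='.' (+5 fires, +5 burnt)
Step 5: cell (4,2)='.' (+3 fires, +5 burnt)
Step 6: cell (4,2)='.' (+1 fires, +3 burnt)
Step 7: cell (4,2)='.' (+1 fires, +1 burnt)
Step 8: cell (4,2)='.' (+0 fires, +1 burnt)
  fire out at step 8

1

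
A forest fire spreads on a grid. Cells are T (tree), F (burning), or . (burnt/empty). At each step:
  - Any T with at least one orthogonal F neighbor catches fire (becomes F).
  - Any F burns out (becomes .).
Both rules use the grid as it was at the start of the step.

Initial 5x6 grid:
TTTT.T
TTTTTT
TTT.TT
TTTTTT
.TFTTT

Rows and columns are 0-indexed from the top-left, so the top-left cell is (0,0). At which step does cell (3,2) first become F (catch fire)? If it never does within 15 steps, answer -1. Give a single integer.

Step 1: cell (3,2)='F' (+3 fires, +1 burnt)
  -> target ignites at step 1
Step 2: cell (3,2)='.' (+4 fires, +3 burnt)
Step 3: cell (3,2)='.' (+5 fires, +4 burnt)
Step 4: cell (3,2)='.' (+6 fires, +5 burnt)
Step 5: cell (3,2)='.' (+5 fires, +6 burnt)
Step 6: cell (3,2)='.' (+2 fires, +5 burnt)
Step 7: cell (3,2)='.' (+1 fires, +2 burnt)
Step 8: cell (3,2)='.' (+0 fires, +1 burnt)
  fire out at step 8

1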